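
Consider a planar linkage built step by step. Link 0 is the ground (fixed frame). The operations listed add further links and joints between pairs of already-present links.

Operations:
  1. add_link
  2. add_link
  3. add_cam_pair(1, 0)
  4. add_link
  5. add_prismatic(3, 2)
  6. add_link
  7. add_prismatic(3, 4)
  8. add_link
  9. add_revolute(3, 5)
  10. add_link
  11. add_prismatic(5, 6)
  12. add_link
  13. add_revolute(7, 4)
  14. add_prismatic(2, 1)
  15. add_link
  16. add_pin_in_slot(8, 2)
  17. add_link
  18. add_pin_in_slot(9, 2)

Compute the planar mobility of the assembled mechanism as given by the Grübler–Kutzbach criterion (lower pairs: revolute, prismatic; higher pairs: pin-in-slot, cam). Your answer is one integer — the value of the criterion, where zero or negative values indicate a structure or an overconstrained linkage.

L=1 J1=0 J2=0
add link → L=2 J1=0 J2=0
add link → L=3 J1=0 J2=0
C@1,0 dof=2 J2 → L=3 J1=0 J2=1
add link → L=4 J1=0 J2=1
P@3,2 dof=1 J1 → L=4 J1=1 J2=1
add link → L=5 J1=1 J2=1
P@3,4 dof=1 J1 → L=5 J1=2 J2=1
add link → L=6 J1=2 J2=1
R@3,5 dof=1 J1 → L=6 J1=3 J2=1
add link → L=7 J1=3 J2=1
P@5,6 dof=1 J1 → L=7 J1=4 J2=1
add link → L=8 J1=4 J2=1
R@7,4 dof=1 J1 → L=8 J1=5 J2=1
P@2,1 dof=1 J1 → L=8 J1=6 J2=1
add link → L=9 J1=6 J2=1
PS@8,2 dof=2 J2 → L=9 J1=6 J2=2
add link → L=10 J1=6 J2=2
PS@9,2 dof=2 J2 → L=10 J1=6 J2=3
M=3(L−1)−2J1−J2=3·9−2·6−3=12

M = 12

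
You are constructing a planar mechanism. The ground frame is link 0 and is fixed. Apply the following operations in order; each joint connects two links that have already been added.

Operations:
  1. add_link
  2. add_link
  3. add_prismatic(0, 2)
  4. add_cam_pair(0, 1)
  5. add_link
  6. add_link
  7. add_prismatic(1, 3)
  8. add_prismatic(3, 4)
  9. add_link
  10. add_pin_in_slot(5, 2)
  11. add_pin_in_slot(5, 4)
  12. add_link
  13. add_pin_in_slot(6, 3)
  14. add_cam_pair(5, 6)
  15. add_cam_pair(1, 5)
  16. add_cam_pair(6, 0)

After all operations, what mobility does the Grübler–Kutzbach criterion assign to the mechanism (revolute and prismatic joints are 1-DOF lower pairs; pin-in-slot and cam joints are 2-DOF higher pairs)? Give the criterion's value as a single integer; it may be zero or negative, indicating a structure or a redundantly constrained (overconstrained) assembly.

ground; <1,0,0>
#1 <2,0,0>
#2 <3,0,0>
P:0↔2 J1 <3,1,0>
C:0↔1 J2 <3,1,1>
#3 <4,1,1>
#4 <5,1,1>
P:1↔3 J1 <5,2,1>
P:3↔4 J1 <5,3,1>
#5 <6,3,1>
PS:5↔2 J2 <6,3,2>
PS:5↔4 J2 <6,3,3>
#6 <7,3,3>
PS:6↔3 J2 <7,3,4>
C:5↔6 J2 <7,3,5>
C:1↔5 J2 <7,3,6>
C:6↔0 J2 <7,3,7>
3×6 − 2×3 − 1×7 = 5

M = 5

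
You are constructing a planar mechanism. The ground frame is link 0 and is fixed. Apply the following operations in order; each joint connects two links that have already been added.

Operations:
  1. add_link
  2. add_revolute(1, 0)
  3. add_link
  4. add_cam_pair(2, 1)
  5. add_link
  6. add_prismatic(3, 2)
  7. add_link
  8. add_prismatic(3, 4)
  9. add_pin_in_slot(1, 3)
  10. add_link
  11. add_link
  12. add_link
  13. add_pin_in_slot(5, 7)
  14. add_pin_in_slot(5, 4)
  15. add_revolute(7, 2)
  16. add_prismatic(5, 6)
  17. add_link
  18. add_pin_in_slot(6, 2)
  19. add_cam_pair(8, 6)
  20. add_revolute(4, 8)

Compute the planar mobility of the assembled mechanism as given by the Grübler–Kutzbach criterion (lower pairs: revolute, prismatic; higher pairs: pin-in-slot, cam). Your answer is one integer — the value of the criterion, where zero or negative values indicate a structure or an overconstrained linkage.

M = 6

[1;0;0] (link 0 is ground)
L+ [2;0;0]
R(1,0)∈J1 [2;1;0]
L+ [3;1;0]
C(2,1)∈J2 [3;1;1]
L+ [4;1;1]
P(3,2)∈J1 [4;2;1]
L+ [5;2;1]
P(3,4)∈J1 [5;3;1]
PS(1,3)∈J2 [5;3;2]
L+ [6;3;2]
L+ [7;3;2]
L+ [8;3;2]
PS(5,7)∈J2 [8;3;3]
PS(5,4)∈J2 [8;3;4]
R(7,2)∈J1 [8;4;4]
P(5,6)∈J1 [8;5;4]
L+ [9;5;4]
PS(6,2)∈J2 [9;5;5]
C(8,6)∈J2 [9;5;6]
R(4,8)∈J1 [9;6;6]
mobility = 24 − 12 − 6 = 6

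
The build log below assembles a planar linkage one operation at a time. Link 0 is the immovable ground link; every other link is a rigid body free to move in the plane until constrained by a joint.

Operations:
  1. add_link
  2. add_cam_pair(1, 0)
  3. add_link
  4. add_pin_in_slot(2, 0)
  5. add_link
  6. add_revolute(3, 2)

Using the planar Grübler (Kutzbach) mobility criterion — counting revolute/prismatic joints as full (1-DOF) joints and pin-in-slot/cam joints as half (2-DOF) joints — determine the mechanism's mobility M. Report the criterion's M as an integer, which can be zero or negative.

M = 5

link 0 = ground. State L|J1|J2 = 1|0|0
+link1  2|0|0
C(1,0) f=2→J2  2|0|1
+link2  3|0|1
PS(2,0) f=2→J2  3|0|2
+link3  4|0|2
R(3,2) f=1→J1  4|1|2
M = 3(4−1)−2·1−2 = 9−2−2 = 5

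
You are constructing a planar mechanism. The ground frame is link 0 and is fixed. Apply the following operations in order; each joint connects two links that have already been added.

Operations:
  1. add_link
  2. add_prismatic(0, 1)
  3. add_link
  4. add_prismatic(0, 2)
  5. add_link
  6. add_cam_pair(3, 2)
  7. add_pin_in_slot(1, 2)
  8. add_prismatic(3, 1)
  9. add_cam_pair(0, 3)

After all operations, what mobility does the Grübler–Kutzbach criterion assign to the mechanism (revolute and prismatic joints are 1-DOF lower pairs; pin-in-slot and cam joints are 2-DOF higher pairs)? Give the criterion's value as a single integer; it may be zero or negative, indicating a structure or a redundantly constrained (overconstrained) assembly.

[1;0;0] (link 0 is ground)
L+ [2;0;0]
P(0,1)∈J1 [2;1;0]
L+ [3;1;0]
P(0,2)∈J1 [3;2;0]
L+ [4;2;0]
C(3,2)∈J2 [4;2;1]
PS(1,2)∈J2 [4;2;2]
P(3,1)∈J1 [4;3;2]
C(0,3)∈J2 [4;3;3]
mobility = 9 − 6 − 3 = 0

M = 0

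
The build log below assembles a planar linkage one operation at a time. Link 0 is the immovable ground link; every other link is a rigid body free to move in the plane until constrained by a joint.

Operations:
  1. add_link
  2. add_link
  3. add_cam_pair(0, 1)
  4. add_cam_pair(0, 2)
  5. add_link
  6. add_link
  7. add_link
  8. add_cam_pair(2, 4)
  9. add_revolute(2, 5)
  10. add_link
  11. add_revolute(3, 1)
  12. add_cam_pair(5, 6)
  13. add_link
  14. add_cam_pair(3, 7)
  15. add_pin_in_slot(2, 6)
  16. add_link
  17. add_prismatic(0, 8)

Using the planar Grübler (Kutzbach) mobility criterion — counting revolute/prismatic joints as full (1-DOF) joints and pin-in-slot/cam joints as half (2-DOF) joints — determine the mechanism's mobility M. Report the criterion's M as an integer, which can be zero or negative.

M = 12

[1;0;0] (link 0 is ground)
L+ [2;0;0]
L+ [3;0;0]
C(0,1)∈J2 [3;0;1]
C(0,2)∈J2 [3;0;2]
L+ [4;0;2]
L+ [5;0;2]
L+ [6;0;2]
C(2,4)∈J2 [6;0;3]
R(2,5)∈J1 [6;1;3]
L+ [7;1;3]
R(3,1)∈J1 [7;2;3]
C(5,6)∈J2 [7;2;4]
L+ [8;2;4]
C(3,7)∈J2 [8;2;5]
PS(2,6)∈J2 [8;2;6]
L+ [9;2;6]
P(0,8)∈J1 [9;3;6]
mobility = 24 − 6 − 6 = 12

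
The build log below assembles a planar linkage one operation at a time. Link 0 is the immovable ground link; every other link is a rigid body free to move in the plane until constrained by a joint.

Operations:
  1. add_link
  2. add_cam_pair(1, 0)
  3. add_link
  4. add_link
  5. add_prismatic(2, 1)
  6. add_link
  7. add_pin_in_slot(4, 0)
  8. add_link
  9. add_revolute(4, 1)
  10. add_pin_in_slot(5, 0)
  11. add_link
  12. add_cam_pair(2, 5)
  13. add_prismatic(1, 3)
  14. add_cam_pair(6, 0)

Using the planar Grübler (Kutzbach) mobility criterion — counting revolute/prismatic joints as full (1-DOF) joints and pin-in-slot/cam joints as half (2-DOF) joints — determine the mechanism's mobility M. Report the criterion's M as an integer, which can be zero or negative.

M = 7

ground; <1,0,0>
#1 <2,0,0>
C:1↔0 J2 <2,0,1>
#2 <3,0,1>
#3 <4,0,1>
P:2↔1 J1 <4,1,1>
#4 <5,1,1>
PS:4↔0 J2 <5,1,2>
#5 <6,1,2>
R:4↔1 J1 <6,2,2>
PS:5↔0 J2 <6,2,3>
#6 <7,2,3>
C:2↔5 J2 <7,2,4>
P:1↔3 J1 <7,3,4>
C:6↔0 J2 <7,3,5>
3×6 − 2×3 − 1×5 = 7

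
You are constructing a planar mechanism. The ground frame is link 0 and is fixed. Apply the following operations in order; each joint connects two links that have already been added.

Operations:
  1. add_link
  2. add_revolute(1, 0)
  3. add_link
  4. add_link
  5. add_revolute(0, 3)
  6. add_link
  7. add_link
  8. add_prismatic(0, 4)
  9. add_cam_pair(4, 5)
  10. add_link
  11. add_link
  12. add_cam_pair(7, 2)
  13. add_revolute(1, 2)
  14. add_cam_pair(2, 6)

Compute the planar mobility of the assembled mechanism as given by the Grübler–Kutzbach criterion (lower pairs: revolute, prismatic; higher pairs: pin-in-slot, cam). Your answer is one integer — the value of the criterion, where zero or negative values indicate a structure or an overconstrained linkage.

M = 10

link 0 = ground. State L|J1|J2 = 1|0|0
+link1  2|0|0
R(1,0) f=1→J1  2|1|0
+link2  3|1|0
+link3  4|1|0
R(0,3) f=1→J1  4|2|0
+link4  5|2|0
+link5  6|2|0
P(0,4) f=1→J1  6|3|0
C(4,5) f=2→J2  6|3|1
+link6  7|3|1
+link7  8|3|1
C(7,2) f=2→J2  8|3|2
R(1,2) f=1→J1  8|4|2
C(2,6) f=2→J2  8|4|3
M = 3(8−1)−2·4−3 = 21−8−3 = 10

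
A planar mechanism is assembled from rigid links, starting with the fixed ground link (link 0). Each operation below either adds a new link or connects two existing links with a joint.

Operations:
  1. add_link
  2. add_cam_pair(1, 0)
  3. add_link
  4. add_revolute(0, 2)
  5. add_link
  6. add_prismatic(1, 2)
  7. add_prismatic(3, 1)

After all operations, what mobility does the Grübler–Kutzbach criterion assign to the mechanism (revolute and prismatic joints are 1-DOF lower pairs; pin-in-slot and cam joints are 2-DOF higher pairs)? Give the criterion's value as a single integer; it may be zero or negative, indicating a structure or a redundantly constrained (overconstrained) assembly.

L=1 J1=0 J2=0
add link → L=2 J1=0 J2=0
C@1,0 dof=2 J2 → L=2 J1=0 J2=1
add link → L=3 J1=0 J2=1
R@0,2 dof=1 J1 → L=3 J1=1 J2=1
add link → L=4 J1=1 J2=1
P@1,2 dof=1 J1 → L=4 J1=2 J2=1
P@3,1 dof=1 J1 → L=4 J1=3 J2=1
M=3(L−1)−2J1−J2=3·3−2·3−1=2

M = 2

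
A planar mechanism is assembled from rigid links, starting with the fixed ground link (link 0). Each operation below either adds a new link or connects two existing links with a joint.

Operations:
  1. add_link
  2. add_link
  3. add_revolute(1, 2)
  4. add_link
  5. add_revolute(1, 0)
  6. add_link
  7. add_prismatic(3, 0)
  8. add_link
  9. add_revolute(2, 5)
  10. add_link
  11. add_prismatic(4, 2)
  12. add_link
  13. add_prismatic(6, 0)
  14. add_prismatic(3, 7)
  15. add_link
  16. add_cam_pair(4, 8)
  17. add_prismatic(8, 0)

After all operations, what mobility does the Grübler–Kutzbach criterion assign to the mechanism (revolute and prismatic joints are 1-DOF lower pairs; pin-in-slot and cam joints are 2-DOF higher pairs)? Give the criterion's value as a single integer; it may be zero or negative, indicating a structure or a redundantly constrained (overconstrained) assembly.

link 0 = ground. State L|J1|J2 = 1|0|0
+link1  2|0|0
+link2  3|0|0
R(1,2) f=1→J1  3|1|0
+link3  4|1|0
R(1,0) f=1→J1  4|2|0
+link4  5|2|0
P(3,0) f=1→J1  5|3|0
+link5  6|3|0
R(2,5) f=1→J1  6|4|0
+link6  7|4|0
P(4,2) f=1→J1  7|5|0
+link7  8|5|0
P(6,0) f=1→J1  8|6|0
P(3,7) f=1→J1  8|7|0
+link8  9|7|0
C(4,8) f=2→J2  9|7|1
P(8,0) f=1→J1  9|8|1
M = 3(9−1)−2·8−1 = 24−16−1 = 7

M = 7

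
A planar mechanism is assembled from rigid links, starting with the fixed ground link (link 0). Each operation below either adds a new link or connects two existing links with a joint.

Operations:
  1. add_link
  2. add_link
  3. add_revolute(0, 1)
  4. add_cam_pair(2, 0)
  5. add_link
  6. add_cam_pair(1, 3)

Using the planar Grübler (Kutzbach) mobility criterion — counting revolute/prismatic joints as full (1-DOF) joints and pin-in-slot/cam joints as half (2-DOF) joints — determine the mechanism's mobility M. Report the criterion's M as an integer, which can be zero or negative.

M = 5

[1;0;0] (link 0 is ground)
L+ [2;0;0]
L+ [3;0;0]
R(0,1)∈J1 [3;1;0]
C(2,0)∈J2 [3;1;1]
L+ [4;1;1]
C(1,3)∈J2 [4;1;2]
mobility = 9 − 2 − 2 = 5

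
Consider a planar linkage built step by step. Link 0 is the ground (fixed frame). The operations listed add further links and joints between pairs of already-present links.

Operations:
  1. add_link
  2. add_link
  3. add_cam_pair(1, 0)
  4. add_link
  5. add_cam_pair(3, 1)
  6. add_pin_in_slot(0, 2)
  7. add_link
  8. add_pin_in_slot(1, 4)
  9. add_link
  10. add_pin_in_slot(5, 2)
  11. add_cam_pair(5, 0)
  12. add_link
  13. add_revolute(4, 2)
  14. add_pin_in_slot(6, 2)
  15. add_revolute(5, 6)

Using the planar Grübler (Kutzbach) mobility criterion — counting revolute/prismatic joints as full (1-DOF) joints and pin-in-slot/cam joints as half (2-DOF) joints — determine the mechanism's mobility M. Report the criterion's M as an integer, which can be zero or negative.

ground; <1,0,0>
#1 <2,0,0>
#2 <3,0,0>
C:1↔0 J2 <3,0,1>
#3 <4,0,1>
C:3↔1 J2 <4,0,2>
PS:0↔2 J2 <4,0,3>
#4 <5,0,3>
PS:1↔4 J2 <5,0,4>
#5 <6,0,4>
PS:5↔2 J2 <6,0,5>
C:5↔0 J2 <6,0,6>
#6 <7,0,6>
R:4↔2 J1 <7,1,6>
PS:6↔2 J2 <7,1,7>
R:5↔6 J1 <7,2,7>
3×6 − 2×2 − 1×7 = 7

M = 7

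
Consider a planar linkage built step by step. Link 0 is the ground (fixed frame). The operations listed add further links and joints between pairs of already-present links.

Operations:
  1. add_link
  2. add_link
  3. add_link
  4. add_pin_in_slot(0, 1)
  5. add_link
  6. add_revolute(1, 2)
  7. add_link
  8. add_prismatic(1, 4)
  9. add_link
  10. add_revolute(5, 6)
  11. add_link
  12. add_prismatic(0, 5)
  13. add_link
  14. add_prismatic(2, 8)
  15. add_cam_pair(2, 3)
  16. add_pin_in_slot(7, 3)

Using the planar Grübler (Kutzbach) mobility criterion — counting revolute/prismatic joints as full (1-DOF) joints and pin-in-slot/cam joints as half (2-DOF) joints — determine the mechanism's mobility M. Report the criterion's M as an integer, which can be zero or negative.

M = 11

ground; <1,0,0>
#1 <2,0,0>
#2 <3,0,0>
#3 <4,0,0>
PS:0↔1 J2 <4,0,1>
#4 <5,0,1>
R:1↔2 J1 <5,1,1>
#5 <6,1,1>
P:1↔4 J1 <6,2,1>
#6 <7,2,1>
R:5↔6 J1 <7,3,1>
#7 <8,3,1>
P:0↔5 J1 <8,4,1>
#8 <9,4,1>
P:2↔8 J1 <9,5,1>
C:2↔3 J2 <9,5,2>
PS:7↔3 J2 <9,5,3>
3×8 − 2×5 − 1×3 = 11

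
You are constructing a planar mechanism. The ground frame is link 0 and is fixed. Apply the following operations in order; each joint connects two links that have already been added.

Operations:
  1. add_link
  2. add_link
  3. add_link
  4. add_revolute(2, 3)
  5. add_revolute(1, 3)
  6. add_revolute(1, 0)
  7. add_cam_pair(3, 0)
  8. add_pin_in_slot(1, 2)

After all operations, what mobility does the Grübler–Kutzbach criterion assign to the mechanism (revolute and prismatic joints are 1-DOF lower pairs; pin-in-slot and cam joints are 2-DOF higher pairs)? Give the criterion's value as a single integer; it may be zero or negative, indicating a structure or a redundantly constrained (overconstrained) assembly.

M = 1

L=1 J1=0 J2=0
add link → L=2 J1=0 J2=0
add link → L=3 J1=0 J2=0
add link → L=4 J1=0 J2=0
R@2,3 dof=1 J1 → L=4 J1=1 J2=0
R@1,3 dof=1 J1 → L=4 J1=2 J2=0
R@1,0 dof=1 J1 → L=4 J1=3 J2=0
C@3,0 dof=2 J2 → L=4 J1=3 J2=1
PS@1,2 dof=2 J2 → L=4 J1=3 J2=2
M=3(L−1)−2J1−J2=3·3−2·3−2=1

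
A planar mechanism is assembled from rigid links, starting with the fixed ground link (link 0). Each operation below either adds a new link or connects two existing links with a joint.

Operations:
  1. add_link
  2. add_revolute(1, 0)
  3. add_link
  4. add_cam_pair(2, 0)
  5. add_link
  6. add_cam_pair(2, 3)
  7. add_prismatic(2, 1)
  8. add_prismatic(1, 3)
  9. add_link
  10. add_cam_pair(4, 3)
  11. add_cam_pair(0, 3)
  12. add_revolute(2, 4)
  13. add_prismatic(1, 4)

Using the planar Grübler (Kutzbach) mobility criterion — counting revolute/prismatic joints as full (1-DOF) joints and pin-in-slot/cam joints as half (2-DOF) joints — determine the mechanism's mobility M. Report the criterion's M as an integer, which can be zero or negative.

link 0 = ground. State L|J1|J2 = 1|0|0
+link1  2|0|0
R(1,0) f=1→J1  2|1|0
+link2  3|1|0
C(2,0) f=2→J2  3|1|1
+link3  4|1|1
C(2,3) f=2→J2  4|1|2
P(2,1) f=1→J1  4|2|2
P(1,3) f=1→J1  4|3|2
+link4  5|3|2
C(4,3) f=2→J2  5|3|3
C(0,3) f=2→J2  5|3|4
R(2,4) f=1→J1  5|4|4
P(1,4) f=1→J1  5|5|4
M = 3(5−1)−2·5−4 = 12−10−4 = -2

M = -2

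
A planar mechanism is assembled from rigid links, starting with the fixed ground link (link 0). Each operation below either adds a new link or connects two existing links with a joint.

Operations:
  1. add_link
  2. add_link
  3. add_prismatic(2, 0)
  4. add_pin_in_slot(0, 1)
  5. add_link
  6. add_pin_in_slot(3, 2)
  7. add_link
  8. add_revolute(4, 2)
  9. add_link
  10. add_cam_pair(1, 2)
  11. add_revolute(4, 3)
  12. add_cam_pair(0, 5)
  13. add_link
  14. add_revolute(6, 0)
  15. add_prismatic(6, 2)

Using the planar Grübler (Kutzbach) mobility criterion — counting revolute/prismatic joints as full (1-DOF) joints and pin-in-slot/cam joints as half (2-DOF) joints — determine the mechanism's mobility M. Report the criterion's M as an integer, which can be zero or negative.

(L,J1,J2)=(1,0,0); link0 fixed
link1: (2,0,0)
link2: (3,0,0)
P 2-0 [J1]: (3,1,0)
PS 0-1 [J2]: (3,1,1)
link3: (4,1,1)
PS 3-2 [J2]: (4,1,2)
link4: (5,1,2)
R 4-2 [J1]: (5,2,2)
link5: (6,2,2)
C 1-2 [J2]: (6,2,3)
R 4-3 [J1]: (6,3,3)
C 0-5 [J2]: (6,3,4)
link6: (7,3,4)
R 6-0 [J1]: (7,4,4)
P 6-2 [J1]: (7,5,4)
Grübler: 3·6 − 2·5 − 4 = 4

M = 4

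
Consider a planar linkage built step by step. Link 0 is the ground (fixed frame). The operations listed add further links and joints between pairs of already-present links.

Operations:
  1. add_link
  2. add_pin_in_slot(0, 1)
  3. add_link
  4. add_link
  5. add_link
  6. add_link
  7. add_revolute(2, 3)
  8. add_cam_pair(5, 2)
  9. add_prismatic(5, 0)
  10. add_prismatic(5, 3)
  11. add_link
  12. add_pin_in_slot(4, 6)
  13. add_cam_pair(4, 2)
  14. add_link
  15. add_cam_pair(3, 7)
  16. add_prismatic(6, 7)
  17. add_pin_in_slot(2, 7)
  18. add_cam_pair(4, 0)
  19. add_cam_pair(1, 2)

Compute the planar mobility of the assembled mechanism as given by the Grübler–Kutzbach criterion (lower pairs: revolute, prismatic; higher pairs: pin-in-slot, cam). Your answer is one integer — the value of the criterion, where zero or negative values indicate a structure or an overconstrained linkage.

L=1 J1=0 J2=0
add link → L=2 J1=0 J2=0
PS@0,1 dof=2 J2 → L=2 J1=0 J2=1
add link → L=3 J1=0 J2=1
add link → L=4 J1=0 J2=1
add link → L=5 J1=0 J2=1
add link → L=6 J1=0 J2=1
R@2,3 dof=1 J1 → L=6 J1=1 J2=1
C@5,2 dof=2 J2 → L=6 J1=1 J2=2
P@5,0 dof=1 J1 → L=6 J1=2 J2=2
P@5,3 dof=1 J1 → L=6 J1=3 J2=2
add link → L=7 J1=3 J2=2
PS@4,6 dof=2 J2 → L=7 J1=3 J2=3
C@4,2 dof=2 J2 → L=7 J1=3 J2=4
add link → L=8 J1=3 J2=4
C@3,7 dof=2 J2 → L=8 J1=3 J2=5
P@6,7 dof=1 J1 → L=8 J1=4 J2=5
PS@2,7 dof=2 J2 → L=8 J1=4 J2=6
C@4,0 dof=2 J2 → L=8 J1=4 J2=7
C@1,2 dof=2 J2 → L=8 J1=4 J2=8
M=3(L−1)−2J1−J2=3·7−2·4−8=5

M = 5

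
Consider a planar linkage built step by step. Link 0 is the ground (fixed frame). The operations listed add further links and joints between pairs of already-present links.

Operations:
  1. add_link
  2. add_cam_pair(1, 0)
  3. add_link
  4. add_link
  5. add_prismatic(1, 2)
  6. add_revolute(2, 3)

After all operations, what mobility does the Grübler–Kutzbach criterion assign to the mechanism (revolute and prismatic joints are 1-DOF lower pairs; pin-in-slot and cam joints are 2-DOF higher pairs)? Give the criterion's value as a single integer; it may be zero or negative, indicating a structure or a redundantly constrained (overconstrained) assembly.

[1;0;0] (link 0 is ground)
L+ [2;0;0]
C(1,0)∈J2 [2;0;1]
L+ [3;0;1]
L+ [4;0;1]
P(1,2)∈J1 [4;1;1]
R(2,3)∈J1 [4;2;1]
mobility = 9 − 4 − 1 = 4

M = 4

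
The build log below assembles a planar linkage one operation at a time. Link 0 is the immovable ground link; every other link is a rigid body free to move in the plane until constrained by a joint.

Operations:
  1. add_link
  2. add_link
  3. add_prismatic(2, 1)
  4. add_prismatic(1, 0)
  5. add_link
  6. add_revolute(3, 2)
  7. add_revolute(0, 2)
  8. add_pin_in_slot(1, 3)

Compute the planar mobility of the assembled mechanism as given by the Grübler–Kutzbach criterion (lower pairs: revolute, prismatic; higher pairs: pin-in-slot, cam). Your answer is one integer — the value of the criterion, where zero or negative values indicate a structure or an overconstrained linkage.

L=1 J1=0 J2=0
add link → L=2 J1=0 J2=0
add link → L=3 J1=0 J2=0
P@2,1 dof=1 J1 → L=3 J1=1 J2=0
P@1,0 dof=1 J1 → L=3 J1=2 J2=0
add link → L=4 J1=2 J2=0
R@3,2 dof=1 J1 → L=4 J1=3 J2=0
R@0,2 dof=1 J1 → L=4 J1=4 J2=0
PS@1,3 dof=2 J2 → L=4 J1=4 J2=1
M=3(L−1)−2J1−J2=3·3−2·4−1=0

M = 0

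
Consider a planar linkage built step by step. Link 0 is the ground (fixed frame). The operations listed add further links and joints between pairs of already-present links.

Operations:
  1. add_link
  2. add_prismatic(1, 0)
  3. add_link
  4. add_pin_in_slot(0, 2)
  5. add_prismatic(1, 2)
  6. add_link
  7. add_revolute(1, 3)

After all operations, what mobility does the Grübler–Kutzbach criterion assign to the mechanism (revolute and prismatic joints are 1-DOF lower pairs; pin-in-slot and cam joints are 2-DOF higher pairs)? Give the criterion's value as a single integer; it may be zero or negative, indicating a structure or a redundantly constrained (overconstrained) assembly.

M = 2

ground; <1,0,0>
#1 <2,0,0>
P:1↔0 J1 <2,1,0>
#2 <3,1,0>
PS:0↔2 J2 <3,1,1>
P:1↔2 J1 <3,2,1>
#3 <4,2,1>
R:1↔3 J1 <4,3,1>
3×3 − 2×3 − 1×1 = 2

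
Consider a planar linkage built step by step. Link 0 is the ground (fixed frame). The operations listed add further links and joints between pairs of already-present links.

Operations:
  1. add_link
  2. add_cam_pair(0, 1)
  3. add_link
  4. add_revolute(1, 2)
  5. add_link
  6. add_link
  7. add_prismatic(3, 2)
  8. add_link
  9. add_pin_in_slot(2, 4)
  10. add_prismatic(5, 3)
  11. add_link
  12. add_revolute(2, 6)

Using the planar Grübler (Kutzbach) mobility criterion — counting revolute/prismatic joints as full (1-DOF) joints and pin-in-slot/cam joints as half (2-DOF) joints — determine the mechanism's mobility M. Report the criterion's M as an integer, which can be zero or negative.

L=1 J1=0 J2=0
add link → L=2 J1=0 J2=0
C@0,1 dof=2 J2 → L=2 J1=0 J2=1
add link → L=3 J1=0 J2=1
R@1,2 dof=1 J1 → L=3 J1=1 J2=1
add link → L=4 J1=1 J2=1
add link → L=5 J1=1 J2=1
P@3,2 dof=1 J1 → L=5 J1=2 J2=1
add link → L=6 J1=2 J2=1
PS@2,4 dof=2 J2 → L=6 J1=2 J2=2
P@5,3 dof=1 J1 → L=6 J1=3 J2=2
add link → L=7 J1=3 J2=2
R@2,6 dof=1 J1 → L=7 J1=4 J2=2
M=3(L−1)−2J1−J2=3·6−2·4−2=8

M = 8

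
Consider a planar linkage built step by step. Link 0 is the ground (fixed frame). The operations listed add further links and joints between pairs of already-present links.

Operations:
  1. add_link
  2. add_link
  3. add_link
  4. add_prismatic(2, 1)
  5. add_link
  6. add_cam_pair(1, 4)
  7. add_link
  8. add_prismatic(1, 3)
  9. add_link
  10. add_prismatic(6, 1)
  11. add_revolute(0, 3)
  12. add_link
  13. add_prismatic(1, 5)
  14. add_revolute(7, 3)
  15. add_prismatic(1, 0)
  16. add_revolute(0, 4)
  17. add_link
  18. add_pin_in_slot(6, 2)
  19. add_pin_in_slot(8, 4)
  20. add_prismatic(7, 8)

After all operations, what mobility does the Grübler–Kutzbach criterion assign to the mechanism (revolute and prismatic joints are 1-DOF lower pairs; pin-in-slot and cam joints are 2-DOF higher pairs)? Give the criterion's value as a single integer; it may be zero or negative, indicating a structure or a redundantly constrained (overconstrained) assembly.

M = 3

[1;0;0] (link 0 is ground)
L+ [2;0;0]
L+ [3;0;0]
L+ [4;0;0]
P(2,1)∈J1 [4;1;0]
L+ [5;1;0]
C(1,4)∈J2 [5;1;1]
L+ [6;1;1]
P(1,3)∈J1 [6;2;1]
L+ [7;2;1]
P(6,1)∈J1 [7;3;1]
R(0,3)∈J1 [7;4;1]
L+ [8;4;1]
P(1,5)∈J1 [8;5;1]
R(7,3)∈J1 [8;6;1]
P(1,0)∈J1 [8;7;1]
R(0,4)∈J1 [8;8;1]
L+ [9;8;1]
PS(6,2)∈J2 [9;8;2]
PS(8,4)∈J2 [9;8;3]
P(7,8)∈J1 [9;9;3]
mobility = 24 − 18 − 3 = 3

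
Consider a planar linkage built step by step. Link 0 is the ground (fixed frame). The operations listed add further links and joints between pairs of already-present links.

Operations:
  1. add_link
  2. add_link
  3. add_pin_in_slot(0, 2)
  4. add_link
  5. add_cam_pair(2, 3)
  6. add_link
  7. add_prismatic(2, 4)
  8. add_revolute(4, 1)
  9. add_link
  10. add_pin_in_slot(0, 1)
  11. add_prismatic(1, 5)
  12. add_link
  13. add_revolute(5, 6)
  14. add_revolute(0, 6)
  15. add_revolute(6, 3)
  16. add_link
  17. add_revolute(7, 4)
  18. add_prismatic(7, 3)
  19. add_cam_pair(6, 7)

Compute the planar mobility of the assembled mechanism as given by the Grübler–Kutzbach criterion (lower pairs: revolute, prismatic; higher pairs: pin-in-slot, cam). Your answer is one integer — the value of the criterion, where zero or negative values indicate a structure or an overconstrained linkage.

ground; <1,0,0>
#1 <2,0,0>
#2 <3,0,0>
PS:0↔2 J2 <3,0,1>
#3 <4,0,1>
C:2↔3 J2 <4,0,2>
#4 <5,0,2>
P:2↔4 J1 <5,1,2>
R:4↔1 J1 <5,2,2>
#5 <6,2,2>
PS:0↔1 J2 <6,2,3>
P:1↔5 J1 <6,3,3>
#6 <7,3,3>
R:5↔6 J1 <7,4,3>
R:0↔6 J1 <7,5,3>
R:6↔3 J1 <7,6,3>
#7 <8,6,3>
R:7↔4 J1 <8,7,3>
P:7↔3 J1 <8,8,3>
C:6↔7 J2 <8,8,4>
3×7 − 2×8 − 1×4 = 1

M = 1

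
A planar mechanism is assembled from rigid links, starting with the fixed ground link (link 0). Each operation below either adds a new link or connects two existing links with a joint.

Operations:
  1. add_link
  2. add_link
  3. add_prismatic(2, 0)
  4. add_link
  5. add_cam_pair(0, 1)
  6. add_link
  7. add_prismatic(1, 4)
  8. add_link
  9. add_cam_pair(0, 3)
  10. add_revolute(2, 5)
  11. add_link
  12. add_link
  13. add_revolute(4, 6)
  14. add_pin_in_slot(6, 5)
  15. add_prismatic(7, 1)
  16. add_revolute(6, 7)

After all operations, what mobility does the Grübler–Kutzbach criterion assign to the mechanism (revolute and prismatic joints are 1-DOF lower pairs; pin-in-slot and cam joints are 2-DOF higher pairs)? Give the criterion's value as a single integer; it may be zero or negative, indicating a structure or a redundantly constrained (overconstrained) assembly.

ground; <1,0,0>
#1 <2,0,0>
#2 <3,0,0>
P:2↔0 J1 <3,1,0>
#3 <4,1,0>
C:0↔1 J2 <4,1,1>
#4 <5,1,1>
P:1↔4 J1 <5,2,1>
#5 <6,2,1>
C:0↔3 J2 <6,2,2>
R:2↔5 J1 <6,3,2>
#6 <7,3,2>
#7 <8,3,2>
R:4↔6 J1 <8,4,2>
PS:6↔5 J2 <8,4,3>
P:7↔1 J1 <8,5,3>
R:6↔7 J1 <8,6,3>
3×7 − 2×6 − 1×3 = 6

M = 6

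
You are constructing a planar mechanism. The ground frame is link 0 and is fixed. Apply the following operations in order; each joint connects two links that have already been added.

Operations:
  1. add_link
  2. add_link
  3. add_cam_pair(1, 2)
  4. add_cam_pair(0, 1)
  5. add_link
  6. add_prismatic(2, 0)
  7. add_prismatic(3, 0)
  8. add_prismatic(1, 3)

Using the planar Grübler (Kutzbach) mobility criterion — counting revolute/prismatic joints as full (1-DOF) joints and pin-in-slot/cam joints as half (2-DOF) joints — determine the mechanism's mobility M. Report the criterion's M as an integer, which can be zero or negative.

ground; <1,0,0>
#1 <2,0,0>
#2 <3,0,0>
C:1↔2 J2 <3,0,1>
C:0↔1 J2 <3,0,2>
#3 <4,0,2>
P:2↔0 J1 <4,1,2>
P:3↔0 J1 <4,2,2>
P:1↔3 J1 <4,3,2>
3×3 − 2×3 − 1×2 = 1

M = 1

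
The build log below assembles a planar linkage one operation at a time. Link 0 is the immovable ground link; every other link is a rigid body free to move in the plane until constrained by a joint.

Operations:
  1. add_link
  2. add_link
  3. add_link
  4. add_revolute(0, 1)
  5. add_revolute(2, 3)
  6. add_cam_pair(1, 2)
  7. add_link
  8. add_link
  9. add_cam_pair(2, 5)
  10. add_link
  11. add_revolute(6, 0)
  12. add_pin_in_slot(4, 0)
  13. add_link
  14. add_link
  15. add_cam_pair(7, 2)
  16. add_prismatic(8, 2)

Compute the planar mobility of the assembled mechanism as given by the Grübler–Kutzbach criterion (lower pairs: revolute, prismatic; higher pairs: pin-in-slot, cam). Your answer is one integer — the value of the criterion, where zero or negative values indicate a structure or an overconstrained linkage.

M = 12

link 0 = ground. State L|J1|J2 = 1|0|0
+link1  2|0|0
+link2  3|0|0
+link3  4|0|0
R(0,1) f=1→J1  4|1|0
R(2,3) f=1→J1  4|2|0
C(1,2) f=2→J2  4|2|1
+link4  5|2|1
+link5  6|2|1
C(2,5) f=2→J2  6|2|2
+link6  7|2|2
R(6,0) f=1→J1  7|3|2
PS(4,0) f=2→J2  7|3|3
+link7  8|3|3
+link8  9|3|3
C(7,2) f=2→J2  9|3|4
P(8,2) f=1→J1  9|4|4
M = 3(9−1)−2·4−4 = 24−8−4 = 12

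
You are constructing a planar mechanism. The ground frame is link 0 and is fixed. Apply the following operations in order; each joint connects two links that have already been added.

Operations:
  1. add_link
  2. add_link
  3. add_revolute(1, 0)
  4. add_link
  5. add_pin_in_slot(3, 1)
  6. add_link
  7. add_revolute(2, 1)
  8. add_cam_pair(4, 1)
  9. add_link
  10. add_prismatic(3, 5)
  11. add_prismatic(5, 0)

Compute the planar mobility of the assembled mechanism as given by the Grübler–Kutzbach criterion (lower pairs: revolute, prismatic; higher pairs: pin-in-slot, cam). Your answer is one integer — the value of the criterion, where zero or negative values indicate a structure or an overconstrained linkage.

M = 5

ground; <1,0,0>
#1 <2,0,0>
#2 <3,0,0>
R:1↔0 J1 <3,1,0>
#3 <4,1,0>
PS:3↔1 J2 <4,1,1>
#4 <5,1,1>
R:2↔1 J1 <5,2,1>
C:4↔1 J2 <5,2,2>
#5 <6,2,2>
P:3↔5 J1 <6,3,2>
P:5↔0 J1 <6,4,2>
3×5 − 2×4 − 1×2 = 5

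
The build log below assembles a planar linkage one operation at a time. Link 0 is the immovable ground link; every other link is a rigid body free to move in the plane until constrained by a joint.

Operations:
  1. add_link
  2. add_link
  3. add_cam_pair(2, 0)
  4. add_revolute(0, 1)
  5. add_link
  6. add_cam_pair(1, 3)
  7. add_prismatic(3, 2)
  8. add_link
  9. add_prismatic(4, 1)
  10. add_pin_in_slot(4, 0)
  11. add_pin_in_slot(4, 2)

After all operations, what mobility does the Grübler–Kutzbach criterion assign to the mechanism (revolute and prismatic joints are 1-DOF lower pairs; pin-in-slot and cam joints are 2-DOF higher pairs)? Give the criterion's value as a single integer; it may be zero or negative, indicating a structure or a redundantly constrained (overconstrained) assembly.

M = 2

link 0 = ground. State L|J1|J2 = 1|0|0
+link1  2|0|0
+link2  3|0|0
C(2,0) f=2→J2  3|0|1
R(0,1) f=1→J1  3|1|1
+link3  4|1|1
C(1,3) f=2→J2  4|1|2
P(3,2) f=1→J1  4|2|2
+link4  5|2|2
P(4,1) f=1→J1  5|3|2
PS(4,0) f=2→J2  5|3|3
PS(4,2) f=2→J2  5|3|4
M = 3(5−1)−2·3−4 = 12−6−4 = 2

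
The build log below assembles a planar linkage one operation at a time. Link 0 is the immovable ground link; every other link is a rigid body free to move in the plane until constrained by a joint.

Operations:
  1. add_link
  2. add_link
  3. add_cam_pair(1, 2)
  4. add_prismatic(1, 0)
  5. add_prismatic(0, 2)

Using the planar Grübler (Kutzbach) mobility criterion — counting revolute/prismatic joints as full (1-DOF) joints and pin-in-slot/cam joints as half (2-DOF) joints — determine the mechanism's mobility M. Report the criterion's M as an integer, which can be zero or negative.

[1;0;0] (link 0 is ground)
L+ [2;0;0]
L+ [3;0;0]
C(1,2)∈J2 [3;0;1]
P(1,0)∈J1 [3;1;1]
P(0,2)∈J1 [3;2;1]
mobility = 6 − 4 − 1 = 1

M = 1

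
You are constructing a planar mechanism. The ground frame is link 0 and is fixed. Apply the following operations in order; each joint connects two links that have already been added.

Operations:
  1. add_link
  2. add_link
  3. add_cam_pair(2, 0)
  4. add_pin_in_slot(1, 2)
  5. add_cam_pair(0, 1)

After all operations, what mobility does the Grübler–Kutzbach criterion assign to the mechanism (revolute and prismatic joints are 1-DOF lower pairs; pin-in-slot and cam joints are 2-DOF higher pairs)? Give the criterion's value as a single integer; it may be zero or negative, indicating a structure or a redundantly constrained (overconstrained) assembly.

(L,J1,J2)=(1,0,0); link0 fixed
link1: (2,0,0)
link2: (3,0,0)
C 2-0 [J2]: (3,0,1)
PS 1-2 [J2]: (3,0,2)
C 0-1 [J2]: (3,0,3)
Grübler: 3·2 − 2·0 − 3 = 3

M = 3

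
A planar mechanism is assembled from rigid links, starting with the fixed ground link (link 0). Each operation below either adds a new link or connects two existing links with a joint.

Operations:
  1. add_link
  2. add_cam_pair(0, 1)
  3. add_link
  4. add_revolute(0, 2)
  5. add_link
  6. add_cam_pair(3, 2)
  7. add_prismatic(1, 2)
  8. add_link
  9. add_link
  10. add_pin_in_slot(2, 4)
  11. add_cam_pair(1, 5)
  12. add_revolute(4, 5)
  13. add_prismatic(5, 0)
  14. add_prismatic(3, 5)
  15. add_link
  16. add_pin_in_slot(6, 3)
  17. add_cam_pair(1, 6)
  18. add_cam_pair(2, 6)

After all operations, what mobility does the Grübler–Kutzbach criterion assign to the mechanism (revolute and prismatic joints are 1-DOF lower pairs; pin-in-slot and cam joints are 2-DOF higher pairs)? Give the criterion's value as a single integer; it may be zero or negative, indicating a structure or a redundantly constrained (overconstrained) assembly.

M = 1

L=1 J1=0 J2=0
add link → L=2 J1=0 J2=0
C@0,1 dof=2 J2 → L=2 J1=0 J2=1
add link → L=3 J1=0 J2=1
R@0,2 dof=1 J1 → L=3 J1=1 J2=1
add link → L=4 J1=1 J2=1
C@3,2 dof=2 J2 → L=4 J1=1 J2=2
P@1,2 dof=1 J1 → L=4 J1=2 J2=2
add link → L=5 J1=2 J2=2
add link → L=6 J1=2 J2=2
PS@2,4 dof=2 J2 → L=6 J1=2 J2=3
C@1,5 dof=2 J2 → L=6 J1=2 J2=4
R@4,5 dof=1 J1 → L=6 J1=3 J2=4
P@5,0 dof=1 J1 → L=6 J1=4 J2=4
P@3,5 dof=1 J1 → L=6 J1=5 J2=4
add link → L=7 J1=5 J2=4
PS@6,3 dof=2 J2 → L=7 J1=5 J2=5
C@1,6 dof=2 J2 → L=7 J1=5 J2=6
C@2,6 dof=2 J2 → L=7 J1=5 J2=7
M=3(L−1)−2J1−J2=3·6−2·5−7=1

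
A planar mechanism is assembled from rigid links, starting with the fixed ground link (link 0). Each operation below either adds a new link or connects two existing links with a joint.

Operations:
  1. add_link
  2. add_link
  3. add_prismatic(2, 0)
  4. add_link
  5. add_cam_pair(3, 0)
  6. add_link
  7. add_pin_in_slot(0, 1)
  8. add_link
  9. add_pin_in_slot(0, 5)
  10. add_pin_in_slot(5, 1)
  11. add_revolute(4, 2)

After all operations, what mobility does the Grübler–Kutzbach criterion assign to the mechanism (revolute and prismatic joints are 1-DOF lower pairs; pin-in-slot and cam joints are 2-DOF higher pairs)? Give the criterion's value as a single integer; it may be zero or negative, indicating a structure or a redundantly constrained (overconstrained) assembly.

[1;0;0] (link 0 is ground)
L+ [2;0;0]
L+ [3;0;0]
P(2,0)∈J1 [3;1;0]
L+ [4;1;0]
C(3,0)∈J2 [4;1;1]
L+ [5;1;1]
PS(0,1)∈J2 [5;1;2]
L+ [6;1;2]
PS(0,5)∈J2 [6;1;3]
PS(5,1)∈J2 [6;1;4]
R(4,2)∈J1 [6;2;4]
mobility = 15 − 4 − 4 = 7

M = 7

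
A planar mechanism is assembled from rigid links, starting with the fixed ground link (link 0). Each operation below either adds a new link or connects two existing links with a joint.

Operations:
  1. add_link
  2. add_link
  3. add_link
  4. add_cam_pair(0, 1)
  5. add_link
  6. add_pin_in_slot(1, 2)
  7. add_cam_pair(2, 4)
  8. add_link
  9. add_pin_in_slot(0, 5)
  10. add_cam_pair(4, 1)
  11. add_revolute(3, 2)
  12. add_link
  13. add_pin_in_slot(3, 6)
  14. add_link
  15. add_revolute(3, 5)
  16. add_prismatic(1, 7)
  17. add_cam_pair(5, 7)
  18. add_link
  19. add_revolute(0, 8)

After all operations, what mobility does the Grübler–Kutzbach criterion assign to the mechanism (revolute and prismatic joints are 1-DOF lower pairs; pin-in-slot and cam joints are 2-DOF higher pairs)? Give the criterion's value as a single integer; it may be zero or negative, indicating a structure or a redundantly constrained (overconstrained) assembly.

M = 9

link 0 = ground. State L|J1|J2 = 1|0|0
+link1  2|0|0
+link2  3|0|0
+link3  4|0|0
C(0,1) f=2→J2  4|0|1
+link4  5|0|1
PS(1,2) f=2→J2  5|0|2
C(2,4) f=2→J2  5|0|3
+link5  6|0|3
PS(0,5) f=2→J2  6|0|4
C(4,1) f=2→J2  6|0|5
R(3,2) f=1→J1  6|1|5
+link6  7|1|5
PS(3,6) f=2→J2  7|1|6
+link7  8|1|6
R(3,5) f=1→J1  8|2|6
P(1,7) f=1→J1  8|3|6
C(5,7) f=2→J2  8|3|7
+link8  9|3|7
R(0,8) f=1→J1  9|4|7
M = 3(9−1)−2·4−7 = 24−8−7 = 9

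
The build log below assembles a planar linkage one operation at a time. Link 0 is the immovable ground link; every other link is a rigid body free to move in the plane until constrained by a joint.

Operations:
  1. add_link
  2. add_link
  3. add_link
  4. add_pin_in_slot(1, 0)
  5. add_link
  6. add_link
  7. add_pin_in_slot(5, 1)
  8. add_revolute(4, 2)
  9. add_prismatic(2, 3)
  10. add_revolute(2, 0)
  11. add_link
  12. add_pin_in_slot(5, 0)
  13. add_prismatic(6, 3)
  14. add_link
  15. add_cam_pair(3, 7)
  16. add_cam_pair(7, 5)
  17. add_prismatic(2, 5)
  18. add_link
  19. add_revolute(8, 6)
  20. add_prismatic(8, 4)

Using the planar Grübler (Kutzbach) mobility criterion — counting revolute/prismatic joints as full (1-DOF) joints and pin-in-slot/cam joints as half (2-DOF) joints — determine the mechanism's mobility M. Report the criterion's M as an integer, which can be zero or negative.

L=1 J1=0 J2=0
add link → L=2 J1=0 J2=0
add link → L=3 J1=0 J2=0
add link → L=4 J1=0 J2=0
PS@1,0 dof=2 J2 → L=4 J1=0 J2=1
add link → L=5 J1=0 J2=1
add link → L=6 J1=0 J2=1
PS@5,1 dof=2 J2 → L=6 J1=0 J2=2
R@4,2 dof=1 J1 → L=6 J1=1 J2=2
P@2,3 dof=1 J1 → L=6 J1=2 J2=2
R@2,0 dof=1 J1 → L=6 J1=3 J2=2
add link → L=7 J1=3 J2=2
PS@5,0 dof=2 J2 → L=7 J1=3 J2=3
P@6,3 dof=1 J1 → L=7 J1=4 J2=3
add link → L=8 J1=4 J2=3
C@3,7 dof=2 J2 → L=8 J1=4 J2=4
C@7,5 dof=2 J2 → L=8 J1=4 J2=5
P@2,5 dof=1 J1 → L=8 J1=5 J2=5
add link → L=9 J1=5 J2=5
R@8,6 dof=1 J1 → L=9 J1=6 J2=5
P@8,4 dof=1 J1 → L=9 J1=7 J2=5
M=3(L−1)−2J1−J2=3·8−2·7−5=5

M = 5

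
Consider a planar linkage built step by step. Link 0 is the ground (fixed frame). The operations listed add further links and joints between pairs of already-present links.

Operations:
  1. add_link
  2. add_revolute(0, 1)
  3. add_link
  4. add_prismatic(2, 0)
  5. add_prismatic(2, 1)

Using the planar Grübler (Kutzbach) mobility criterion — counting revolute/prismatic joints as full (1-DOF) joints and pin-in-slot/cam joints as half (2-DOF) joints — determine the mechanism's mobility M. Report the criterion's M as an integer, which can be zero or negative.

M = 0

L=1 J1=0 J2=0
add link → L=2 J1=0 J2=0
R@0,1 dof=1 J1 → L=2 J1=1 J2=0
add link → L=3 J1=1 J2=0
P@2,0 dof=1 J1 → L=3 J1=2 J2=0
P@2,1 dof=1 J1 → L=3 J1=3 J2=0
M=3(L−1)−2J1−J2=3·2−2·3−0=0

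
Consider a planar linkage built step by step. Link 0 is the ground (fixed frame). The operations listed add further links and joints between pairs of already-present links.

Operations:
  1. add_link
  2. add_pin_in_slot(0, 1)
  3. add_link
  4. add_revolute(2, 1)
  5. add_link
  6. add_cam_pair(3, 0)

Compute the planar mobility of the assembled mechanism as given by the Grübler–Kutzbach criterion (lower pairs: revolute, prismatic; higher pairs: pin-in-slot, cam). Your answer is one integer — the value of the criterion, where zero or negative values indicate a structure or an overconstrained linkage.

(L,J1,J2)=(1,0,0); link0 fixed
link1: (2,0,0)
PS 0-1 [J2]: (2,0,1)
link2: (3,0,1)
R 2-1 [J1]: (3,1,1)
link3: (4,1,1)
C 3-0 [J2]: (4,1,2)
Grübler: 3·3 − 2·1 − 2 = 5

M = 5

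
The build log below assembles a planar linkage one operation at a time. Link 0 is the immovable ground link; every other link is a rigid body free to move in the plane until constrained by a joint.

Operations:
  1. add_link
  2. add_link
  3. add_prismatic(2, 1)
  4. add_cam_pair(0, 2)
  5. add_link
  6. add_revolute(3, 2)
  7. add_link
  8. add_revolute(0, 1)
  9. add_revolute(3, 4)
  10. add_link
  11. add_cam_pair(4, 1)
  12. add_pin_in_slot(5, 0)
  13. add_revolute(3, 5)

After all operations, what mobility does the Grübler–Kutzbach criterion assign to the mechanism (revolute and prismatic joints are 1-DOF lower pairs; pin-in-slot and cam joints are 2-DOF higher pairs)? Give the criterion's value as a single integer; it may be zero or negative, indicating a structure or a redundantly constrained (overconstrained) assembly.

M = 2

(L,J1,J2)=(1,0,0); link0 fixed
link1: (2,0,0)
link2: (3,0,0)
P 2-1 [J1]: (3,1,0)
C 0-2 [J2]: (3,1,1)
link3: (4,1,1)
R 3-2 [J1]: (4,2,1)
link4: (5,2,1)
R 0-1 [J1]: (5,3,1)
R 3-4 [J1]: (5,4,1)
link5: (6,4,1)
C 4-1 [J2]: (6,4,2)
PS 5-0 [J2]: (6,4,3)
R 3-5 [J1]: (6,5,3)
Grübler: 3·5 − 2·5 − 3 = 2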